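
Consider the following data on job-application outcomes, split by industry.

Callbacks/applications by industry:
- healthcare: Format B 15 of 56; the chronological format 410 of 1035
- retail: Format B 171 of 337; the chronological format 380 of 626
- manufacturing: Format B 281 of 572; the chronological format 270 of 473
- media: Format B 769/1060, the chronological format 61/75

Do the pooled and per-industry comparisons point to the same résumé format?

No

Healthcare: Format B 15/56 = 26.8%, the chronological format 410/1035 = 39.6% → the chronological format
Retail: Format B 171/337 = 50.7%, the chronological format 380/626 = 60.7% → the chronological format
Manufacturing: Format B 281/572 = 49.1%, the chronological format 270/473 = 57.1% → the chronological format
Media: Format B 769/1060 = 72.5%, the chronological format 61/75 = 81.3% → the chronological format
Overall: Format B 1236/2025 = 61.0%, the chronological format 1121/2209 = 50.7% → Format B
The chronological format wins each industry group but Format B wins overall — the comparison reverses. The chronological format's applications skew toward healthcare, which has a lower base rate.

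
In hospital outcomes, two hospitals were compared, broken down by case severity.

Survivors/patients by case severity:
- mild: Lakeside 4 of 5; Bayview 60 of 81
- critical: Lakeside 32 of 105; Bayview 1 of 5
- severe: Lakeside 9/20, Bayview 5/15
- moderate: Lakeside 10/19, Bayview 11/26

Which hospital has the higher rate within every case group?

Lakeside

Mild: Lakeside 4/5 = 80.0%, Bayview 60/81 = 74.1% → Lakeside
Critical: Lakeside 32/105 = 30.5%, Bayview 1/5 = 20.0% → Lakeside
Severe: Lakeside 9/20 = 45.0%, Bayview 5/15 = 33.3% → Lakeside
Moderate: Lakeside 10/19 = 52.6%, Bayview 11/26 = 42.3% → Lakeside
Lakeside has the higher rate in all 4 groups.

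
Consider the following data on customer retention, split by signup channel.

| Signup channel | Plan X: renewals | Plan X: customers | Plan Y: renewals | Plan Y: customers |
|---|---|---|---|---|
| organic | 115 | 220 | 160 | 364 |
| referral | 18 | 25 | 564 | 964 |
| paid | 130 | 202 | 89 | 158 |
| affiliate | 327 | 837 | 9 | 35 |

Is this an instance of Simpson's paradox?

Organic: Plan X 115/220 = 52.3%, Plan Y 160/364 = 44.0% → Plan X
Referral: Plan X 18/25 = 72.0%, Plan Y 564/964 = 58.5% → Plan X
Paid: Plan X 130/202 = 64.4%, Plan Y 89/158 = 56.3% → Plan X
Affiliate: Plan X 327/837 = 39.1%, Plan Y 9/35 = 25.7% → Plan X
Overall: Plan X 590/1284 = 46.0%, Plan Y 822/1521 = 54.0% → Plan Y
Plan X wins each signup group but Plan Y wins overall — the comparison reverses. Plan X's customers skew toward affiliate, which has a lower base rate.

Yes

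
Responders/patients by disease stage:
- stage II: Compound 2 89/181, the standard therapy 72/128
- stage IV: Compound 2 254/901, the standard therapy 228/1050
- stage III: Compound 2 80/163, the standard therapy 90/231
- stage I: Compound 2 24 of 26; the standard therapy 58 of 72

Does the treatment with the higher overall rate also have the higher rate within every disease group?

Stage II: Compound 2 89/181 = 49.2%, the standard therapy 72/128 = 56.2% → the standard therapy
Stage IV: Compound 2 254/901 = 28.2%, the standard therapy 228/1050 = 21.7% → Compound 2
Stage III: Compound 2 80/163 = 49.1%, the standard therapy 90/231 = 39.0% → Compound 2
Stage I: Compound 2 24/26 = 92.3%, the standard therapy 58/72 = 80.6% → Compound 2
Overall: Compound 2 447/1271 = 35.2%, the standard therapy 448/1481 = 30.2% → Compound 2
Neither sweeps: Compound 2 wins 3 of 4 groups, the standard therapy wins 1. Compound 2 wins overall but not every group — no Simpson reversal.

No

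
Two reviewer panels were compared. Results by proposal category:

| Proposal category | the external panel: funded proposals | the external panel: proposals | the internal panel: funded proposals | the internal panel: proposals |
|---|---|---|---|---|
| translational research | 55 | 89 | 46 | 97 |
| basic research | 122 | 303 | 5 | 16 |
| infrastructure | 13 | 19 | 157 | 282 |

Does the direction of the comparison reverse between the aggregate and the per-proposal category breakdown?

Translational research: the external panel 55/89 = 61.8%, the internal panel 46/97 = 47.4% → the external panel
Basic research: the external panel 122/303 = 40.3%, the internal panel 5/16 = 31.2% → the external panel
Infrastructure: the external panel 13/19 = 68.4%, the internal panel 157/282 = 55.7% → the external panel
Overall: the external panel 190/411 = 46.2%, the internal panel 208/395 = 52.7% → the internal panel
The external panel wins each proposal group but the internal panel wins overall — the comparison reverses. The external panel's proposals skew toward basic research, which has a lower base rate.

Yes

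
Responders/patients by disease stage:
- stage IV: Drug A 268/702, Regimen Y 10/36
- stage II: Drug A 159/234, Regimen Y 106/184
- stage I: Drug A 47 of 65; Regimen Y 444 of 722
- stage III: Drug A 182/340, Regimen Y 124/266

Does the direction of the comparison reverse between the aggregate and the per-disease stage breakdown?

Stage IV: Drug A 268/702 = 38.2%, Regimen Y 10/36 = 27.8% → Drug A
Stage II: Drug A 159/234 = 67.9%, Regimen Y 106/184 = 57.6% → Drug A
Stage I: Drug A 47/65 = 72.3%, Regimen Y 444/722 = 61.5% → Drug A
Stage III: Drug A 182/340 = 53.5%, Regimen Y 124/266 = 46.6% → Drug A
Overall: Drug A 656/1341 = 48.9%, Regimen Y 684/1208 = 56.6% → Regimen Y
Drug A wins each disease group but Regimen Y wins overall — the comparison reverses. Drug A's patients skew toward stage IV, which has a lower base rate.

Yes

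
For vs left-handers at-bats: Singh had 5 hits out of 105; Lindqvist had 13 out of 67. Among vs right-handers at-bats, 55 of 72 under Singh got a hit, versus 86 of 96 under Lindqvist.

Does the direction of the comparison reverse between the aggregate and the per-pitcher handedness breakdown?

No

Vs left-handers: Singh 5/105 = 4.8%, Lindqvist 13/67 = 19.4% → Lindqvist
Vs right-handers: Singh 55/72 = 76.4%, Lindqvist 86/96 = 89.6% → Lindqvist
Overall: Singh 60/177 = 33.9%, Lindqvist 99/163 = 60.7% → Lindqvist
Lindqvist wins overall and in every pitcher group — no reversal.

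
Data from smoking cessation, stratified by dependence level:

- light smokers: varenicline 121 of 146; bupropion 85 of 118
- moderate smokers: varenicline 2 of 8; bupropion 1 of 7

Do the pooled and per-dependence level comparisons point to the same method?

Yes

Light smokers: varenicline 121/146 = 82.9%, bupropion 85/118 = 72.0% → varenicline
Moderate smokers: varenicline 2/8 = 25.0%, bupropion 1/7 = 14.3% → varenicline
Overall: varenicline 123/154 = 79.9%, bupropion 86/125 = 68.8% → varenicline
Varenicline wins overall and in every dependence group — no reversal.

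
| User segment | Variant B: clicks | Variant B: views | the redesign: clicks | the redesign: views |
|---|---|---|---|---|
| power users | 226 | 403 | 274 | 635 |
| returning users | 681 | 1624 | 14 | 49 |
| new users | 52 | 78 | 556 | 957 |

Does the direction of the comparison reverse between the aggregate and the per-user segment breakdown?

Power users: Variant B 226/403 = 56.1%, the redesign 274/635 = 43.1% → Variant B
Returning users: Variant B 681/1624 = 41.9%, the redesign 14/49 = 28.6% → Variant B
New users: Variant B 52/78 = 66.7%, the redesign 556/957 = 58.1% → Variant B
Overall: Variant B 959/2105 = 45.6%, the redesign 844/1641 = 51.4% → the redesign
Variant B wins each user group but the redesign wins overall — the comparison reverses. Variant B's views skew toward returning users, which has a lower base rate.

Yes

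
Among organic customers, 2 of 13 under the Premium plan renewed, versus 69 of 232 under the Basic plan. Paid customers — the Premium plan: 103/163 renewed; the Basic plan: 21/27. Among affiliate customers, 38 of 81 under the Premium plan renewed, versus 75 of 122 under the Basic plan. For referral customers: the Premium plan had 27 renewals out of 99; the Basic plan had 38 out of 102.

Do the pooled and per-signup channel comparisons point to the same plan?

Organic: the Premium plan 2/13 = 15.4%, the Basic plan 69/232 = 29.7% → the Basic plan
Paid: the Premium plan 103/163 = 63.2%, the Basic plan 21/27 = 77.8% → the Basic plan
Affiliate: the Premium plan 38/81 = 46.9%, the Basic plan 75/122 = 61.5% → the Basic plan
Referral: the Premium plan 27/99 = 27.3%, the Basic plan 38/102 = 37.3% → the Basic plan
Overall: the Premium plan 170/356 = 47.8%, the Basic plan 203/483 = 42.0% → the Premium plan
The Basic plan wins each signup group but the Premium plan wins overall — the comparison reverses. The Basic plan's customers skew toward organic, which has a lower base rate.

No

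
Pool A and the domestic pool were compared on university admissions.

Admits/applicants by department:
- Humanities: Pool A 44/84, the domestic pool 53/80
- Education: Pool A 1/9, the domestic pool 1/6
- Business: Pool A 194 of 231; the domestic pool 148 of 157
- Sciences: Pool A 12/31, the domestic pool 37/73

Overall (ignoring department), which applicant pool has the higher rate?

the domestic pool

Humanities: Pool A 44/84 = 52.4%, the domestic pool 53/80 = 66.2% → the domestic pool
Education: Pool A 1/9 = 11.1%, the domestic pool 1/6 = 16.7% → the domestic pool
Business: Pool A 194/231 = 84.0%, the domestic pool 148/157 = 94.3% → the domestic pool
Sciences: Pool A 12/31 = 38.7%, the domestic pool 37/73 = 50.7% → the domestic pool
Overall: Pool A 251/355 = 70.7%, the domestic pool 239/316 = 75.6% → the domestic pool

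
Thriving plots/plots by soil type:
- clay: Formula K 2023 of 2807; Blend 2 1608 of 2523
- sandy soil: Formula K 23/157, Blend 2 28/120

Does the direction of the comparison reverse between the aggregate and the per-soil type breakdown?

Clay: Formula K 2023/2807 = 72.1%, Blend 2 1608/2523 = 63.7% → Formula K
Sandy soil: Formula K 23/157 = 14.6%, Blend 2 28/120 = 23.3% → Blend 2
Overall: Formula K 2046/2964 = 69.0%, Blend 2 1636/2643 = 61.9% → Formula K
Neither sweeps: Formula K wins 1 of 2 groups, Blend 2 wins 1. Formula K wins overall but not every group — no Simpson reversal.

No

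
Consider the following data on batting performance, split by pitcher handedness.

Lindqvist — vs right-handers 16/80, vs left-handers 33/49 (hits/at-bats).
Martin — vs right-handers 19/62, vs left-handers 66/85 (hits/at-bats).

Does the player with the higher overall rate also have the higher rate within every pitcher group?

Vs right-handers: Lindqvist 16/80 = 20.0%, Martin 19/62 = 30.6% → Martin
Vs left-handers: Lindqvist 33/49 = 67.3%, Martin 66/85 = 77.6% → Martin
Overall: Lindqvist 49/129 = 38.0%, Martin 85/147 = 57.8% → Martin
Martin wins overall and in every pitcher group — no reversal.

Yes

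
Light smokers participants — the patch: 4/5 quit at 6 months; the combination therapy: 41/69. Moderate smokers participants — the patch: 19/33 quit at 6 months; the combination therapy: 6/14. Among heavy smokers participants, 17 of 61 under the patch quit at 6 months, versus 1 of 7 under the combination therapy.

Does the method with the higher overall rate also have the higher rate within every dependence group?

Light smokers: the patch 4/5 = 80.0%, the combination therapy 41/69 = 59.4% → the patch
Moderate smokers: the patch 19/33 = 57.6%, the combination therapy 6/14 = 42.9% → the patch
Heavy smokers: the patch 17/61 = 27.9%, the combination therapy 1/7 = 14.3% → the patch
Overall: the patch 40/99 = 40.4%, the combination therapy 48/90 = 53.3% → the combination therapy
The patch wins each dependence group but the combination therapy wins overall — the comparison reverses. The patch's participants skew toward heavy smokers, which has a lower base rate.

No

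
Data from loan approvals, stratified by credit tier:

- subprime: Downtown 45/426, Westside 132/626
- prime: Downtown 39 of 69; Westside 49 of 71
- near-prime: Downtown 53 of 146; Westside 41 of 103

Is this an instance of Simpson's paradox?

Subprime: Downtown 45/426 = 10.6%, Westside 132/626 = 21.1% → Westside
Prime: Downtown 39/69 = 56.5%, Westside 49/71 = 69.0% → Westside
Near-prime: Downtown 53/146 = 36.3%, Westside 41/103 = 39.8% → Westside
Overall: Downtown 137/641 = 21.4%, Westside 222/800 = 27.8% → Westside
Westside wins overall and in every credit group — no reversal.

No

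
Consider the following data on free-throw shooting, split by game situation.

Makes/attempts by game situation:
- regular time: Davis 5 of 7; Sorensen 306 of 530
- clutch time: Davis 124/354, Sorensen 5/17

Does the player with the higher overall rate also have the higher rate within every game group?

Regular time: Davis 5/7 = 71.4%, Sorensen 306/530 = 57.7% → Davis
Clutch time: Davis 124/354 = 35.0%, Sorensen 5/17 = 29.4% → Davis
Overall: Davis 129/361 = 35.7%, Sorensen 311/547 = 56.9% → Sorensen
Davis wins each game group but Sorensen wins overall — the comparison reverses. Davis's attempts skew toward clutch time, which has a lower base rate.

No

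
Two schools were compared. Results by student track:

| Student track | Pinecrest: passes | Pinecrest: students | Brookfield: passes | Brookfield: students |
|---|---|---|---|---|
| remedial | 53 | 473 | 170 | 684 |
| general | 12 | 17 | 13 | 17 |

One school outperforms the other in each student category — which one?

Remedial: Pinecrest 53/473 = 11.2%, Brookfield 170/684 = 24.9% → Brookfield
General: Pinecrest 12/17 = 70.6%, Brookfield 13/17 = 76.5% → Brookfield
Brookfield has the higher rate in both groups.

Brookfield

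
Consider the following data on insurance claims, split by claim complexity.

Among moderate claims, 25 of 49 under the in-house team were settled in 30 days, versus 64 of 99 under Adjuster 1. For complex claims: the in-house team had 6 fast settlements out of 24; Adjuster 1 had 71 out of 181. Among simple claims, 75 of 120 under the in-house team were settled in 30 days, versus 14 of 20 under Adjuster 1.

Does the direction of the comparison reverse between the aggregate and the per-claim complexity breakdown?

Moderate: the in-house team 25/49 = 51.0%, Adjuster 1 64/99 = 64.6% → Adjuster 1
Complex: the in-house team 6/24 = 25.0%, Adjuster 1 71/181 = 39.2% → Adjuster 1
Simple: the in-house team 75/120 = 62.5%, Adjuster 1 14/20 = 70.0% → Adjuster 1
Overall: the in-house team 106/193 = 54.9%, Adjuster 1 149/300 = 49.7% → the in-house team
Adjuster 1 wins each claim group but the in-house team wins overall — the comparison reverses. Adjuster 1's claims skew toward complex, which has a lower base rate.

Yes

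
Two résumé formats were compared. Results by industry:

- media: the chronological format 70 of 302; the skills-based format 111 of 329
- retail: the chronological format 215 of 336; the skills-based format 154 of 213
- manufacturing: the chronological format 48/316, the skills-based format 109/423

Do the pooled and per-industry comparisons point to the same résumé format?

Media: the chronological format 70/302 = 23.2%, the skills-based format 111/329 = 33.7% → the skills-based format
Retail: the chronological format 215/336 = 64.0%, the skills-based format 154/213 = 72.3% → the skills-based format
Manufacturing: the chronological format 48/316 = 15.2%, the skills-based format 109/423 = 25.8% → the skills-based format
Overall: the chronological format 333/954 = 34.9%, the skills-based format 374/965 = 38.8% → the skills-based format
The skills-based format wins overall and in every industry group — no reversal.

Yes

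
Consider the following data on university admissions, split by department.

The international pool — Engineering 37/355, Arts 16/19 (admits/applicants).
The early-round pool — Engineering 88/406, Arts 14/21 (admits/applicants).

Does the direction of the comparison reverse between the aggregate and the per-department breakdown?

Engineering: the international pool 37/355 = 10.4%, the early-round pool 88/406 = 21.7% → the early-round pool
Arts: the international pool 16/19 = 84.2%, the early-round pool 14/21 = 66.7% → the international pool
Overall: the international pool 53/374 = 14.2%, the early-round pool 102/427 = 23.9% → the early-round pool
Neither sweeps: the international pool wins 1 of 2 groups, the early-round pool wins 1. The early-round pool wins overall but not every group — no Simpson reversal.

No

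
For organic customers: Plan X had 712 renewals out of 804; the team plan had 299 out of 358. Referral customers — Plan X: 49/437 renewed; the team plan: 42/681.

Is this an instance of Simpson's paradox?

Organic: Plan X 712/804 = 88.6%, the team plan 299/358 = 83.5% → Plan X
Referral: Plan X 49/437 = 11.2%, the team plan 42/681 = 6.2% → Plan X
Overall: Plan X 761/1241 = 61.3%, the team plan 341/1039 = 32.8% → Plan X
Plan X wins overall and in every signup group — no reversal.

No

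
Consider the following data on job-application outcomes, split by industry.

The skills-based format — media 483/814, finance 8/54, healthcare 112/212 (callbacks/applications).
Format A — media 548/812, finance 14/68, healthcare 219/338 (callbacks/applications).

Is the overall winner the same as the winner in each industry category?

Yes

Media: the skills-based format 483/814 = 59.3%, Format A 548/812 = 67.5% → Format A
Finance: the skills-based format 8/54 = 14.8%, Format A 14/68 = 20.6% → Format A
Healthcare: the skills-based format 112/212 = 52.8%, Format A 219/338 = 64.8% → Format A
Overall: the skills-based format 603/1080 = 55.8%, Format A 781/1218 = 64.1% → Format A
Format A wins overall and in every industry group — no reversal.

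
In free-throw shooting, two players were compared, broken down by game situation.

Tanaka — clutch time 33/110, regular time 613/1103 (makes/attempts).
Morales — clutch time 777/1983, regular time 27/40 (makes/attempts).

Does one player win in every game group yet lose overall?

Yes

Clutch time: Tanaka 33/110 = 30.0%, Morales 777/1983 = 39.2% → Morales
Regular time: Tanaka 613/1103 = 55.6%, Morales 27/40 = 67.5% → Morales
Overall: Tanaka 646/1213 = 53.3%, Morales 804/2023 = 39.7% → Tanaka
Morales wins each game group but Tanaka wins overall — the comparison reverses. Morales's attempts skew toward clutch time, which has a lower base rate.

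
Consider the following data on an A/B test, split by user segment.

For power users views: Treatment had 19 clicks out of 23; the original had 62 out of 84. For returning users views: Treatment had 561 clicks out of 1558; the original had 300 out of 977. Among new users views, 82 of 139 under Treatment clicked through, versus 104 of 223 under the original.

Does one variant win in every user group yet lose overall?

No

Power users: Treatment 19/23 = 82.6%, the original 62/84 = 73.8% → Treatment
Returning users: Treatment 561/1558 = 36.0%, the original 300/977 = 30.7% → Treatment
New users: Treatment 82/139 = 59.0%, the original 104/223 = 46.6% → Treatment
Overall: Treatment 662/1720 = 38.5%, the original 466/1284 = 36.3% → Treatment
Treatment wins overall and in every user group — no reversal.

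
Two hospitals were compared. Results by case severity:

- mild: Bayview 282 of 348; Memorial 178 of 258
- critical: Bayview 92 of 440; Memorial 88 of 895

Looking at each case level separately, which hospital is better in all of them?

Mild: Bayview 282/348 = 81.0%, Memorial 178/258 = 69.0% → Bayview
Critical: Bayview 92/440 = 20.9%, Memorial 88/895 = 9.8% → Bayview
Bayview has the higher rate in both groups.

Bayview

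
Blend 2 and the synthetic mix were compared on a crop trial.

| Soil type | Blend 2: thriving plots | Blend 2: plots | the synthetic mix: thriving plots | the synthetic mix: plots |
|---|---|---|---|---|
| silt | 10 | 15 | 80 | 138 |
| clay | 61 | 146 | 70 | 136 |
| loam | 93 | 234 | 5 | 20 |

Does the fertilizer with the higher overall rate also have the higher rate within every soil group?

No

Silt: Blend 2 10/15 = 66.7%, the synthetic mix 80/138 = 58.0% → Blend 2
Clay: Blend 2 61/146 = 41.8%, the synthetic mix 70/136 = 51.5% → the synthetic mix
Loam: Blend 2 93/234 = 39.7%, the synthetic mix 5/20 = 25.0% → Blend 2
Overall: Blend 2 164/395 = 41.5%, the synthetic mix 155/294 = 52.7% → the synthetic mix
Neither sweeps: Blend 2 wins 2 of 3 groups, the synthetic mix wins 1. The synthetic mix wins overall but not every group — no Simpson reversal.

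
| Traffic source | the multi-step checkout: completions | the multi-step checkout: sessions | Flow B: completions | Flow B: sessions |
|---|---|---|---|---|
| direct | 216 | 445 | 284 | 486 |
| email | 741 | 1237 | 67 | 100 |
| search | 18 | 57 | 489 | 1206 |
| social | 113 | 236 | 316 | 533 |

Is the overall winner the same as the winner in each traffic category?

Direct: the multi-step checkout 216/445 = 48.5%, Flow B 284/486 = 58.4% → Flow B
Email: the multi-step checkout 741/1237 = 59.9%, Flow B 67/100 = 67.0% → Flow B
Search: the multi-step checkout 18/57 = 31.6%, Flow B 489/1206 = 40.5% → Flow B
Social: the multi-step checkout 113/236 = 47.9%, Flow B 316/533 = 59.3% → Flow B
Overall: the multi-step checkout 1088/1975 = 55.1%, Flow B 1156/2325 = 49.7% → the multi-step checkout
Flow B wins each traffic group but the multi-step checkout wins overall — the comparison reverses. Flow B's sessions skew toward search, which has a lower base rate.

No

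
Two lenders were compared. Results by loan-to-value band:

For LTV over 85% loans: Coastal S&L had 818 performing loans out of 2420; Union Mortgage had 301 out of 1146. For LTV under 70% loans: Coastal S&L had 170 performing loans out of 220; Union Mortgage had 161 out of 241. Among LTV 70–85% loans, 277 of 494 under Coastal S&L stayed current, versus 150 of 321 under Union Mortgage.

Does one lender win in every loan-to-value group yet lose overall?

No

LTV over 85%: Coastal S&L 818/2420 = 33.8%, Union Mortgage 301/1146 = 26.3% → Coastal S&L
LTV under 70%: Coastal S&L 170/220 = 77.3%, Union Mortgage 161/241 = 66.8% → Coastal S&L
LTV 70–85%: Coastal S&L 277/494 = 56.1%, Union Mortgage 150/321 = 46.7% → Coastal S&L
Overall: Coastal S&L 1265/3134 = 40.4%, Union Mortgage 612/1708 = 35.8% → Coastal S&L
Coastal S&L wins overall and in every loan-to-value group — no reversal.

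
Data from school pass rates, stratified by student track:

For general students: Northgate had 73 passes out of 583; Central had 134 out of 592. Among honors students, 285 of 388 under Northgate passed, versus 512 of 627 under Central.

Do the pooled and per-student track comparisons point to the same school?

General: Northgate 73/583 = 12.5%, Central 134/592 = 22.6% → Central
Honors: Northgate 285/388 = 73.5%, Central 512/627 = 81.7% → Central
Overall: Northgate 358/971 = 36.9%, Central 646/1219 = 53.0% → Central
Central wins overall and in every student group — no reversal.

Yes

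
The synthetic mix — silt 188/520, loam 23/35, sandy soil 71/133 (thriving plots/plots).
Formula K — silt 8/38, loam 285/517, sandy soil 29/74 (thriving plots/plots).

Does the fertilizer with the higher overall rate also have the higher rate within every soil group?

No

Silt: the synthetic mix 188/520 = 36.2%, Formula K 8/38 = 21.1% → the synthetic mix
Loam: the synthetic mix 23/35 = 65.7%, Formula K 285/517 = 55.1% → the synthetic mix
Sandy soil: the synthetic mix 71/133 = 53.4%, Formula K 29/74 = 39.2% → the synthetic mix
Overall: the synthetic mix 282/688 = 41.0%, Formula K 322/629 = 51.2% → Formula K
The synthetic mix wins each soil group but Formula K wins overall — the comparison reverses. The synthetic mix's plots skew toward silt, which has a lower base rate.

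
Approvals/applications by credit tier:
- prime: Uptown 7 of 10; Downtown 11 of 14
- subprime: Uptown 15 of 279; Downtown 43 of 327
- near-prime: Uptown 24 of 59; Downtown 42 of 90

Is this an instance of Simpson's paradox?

No

Prime: Uptown 7/10 = 70.0%, Downtown 11/14 = 78.6% → Downtown
Subprime: Uptown 15/279 = 5.4%, Downtown 43/327 = 13.1% → Downtown
Near-prime: Uptown 24/59 = 40.7%, Downtown 42/90 = 46.7% → Downtown
Overall: Uptown 46/348 = 13.2%, Downtown 96/431 = 22.3% → Downtown
Downtown wins overall and in every credit group — no reversal.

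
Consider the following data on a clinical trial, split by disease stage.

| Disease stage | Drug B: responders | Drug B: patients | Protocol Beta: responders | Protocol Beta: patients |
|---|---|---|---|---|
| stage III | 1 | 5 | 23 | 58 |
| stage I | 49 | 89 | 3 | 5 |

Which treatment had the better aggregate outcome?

Stage III: Drug B 1/5 = 20.0%, Protocol Beta 23/58 = 39.7% → Protocol Beta
Stage I: Drug B 49/89 = 55.1%, Protocol Beta 3/5 = 60.0% → Protocol Beta
Overall: Drug B 50/94 = 53.2%, Protocol Beta 26/63 = 41.3% → Drug B
(Protocol Beta wins every disease group but Drug B wins overall — Protocol Beta's patients skew toward the low-rate stage III group.)

Drug B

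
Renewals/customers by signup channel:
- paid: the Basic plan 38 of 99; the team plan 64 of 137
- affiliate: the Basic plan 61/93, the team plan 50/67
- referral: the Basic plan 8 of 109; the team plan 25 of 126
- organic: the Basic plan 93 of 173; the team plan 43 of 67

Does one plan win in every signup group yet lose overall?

Paid: the Basic plan 38/99 = 38.4%, the team plan 64/137 = 46.7% → the team plan
Affiliate: the Basic plan 61/93 = 65.6%, the team plan 50/67 = 74.6% → the team plan
Referral: the Basic plan 8/109 = 7.3%, the team plan 25/126 = 19.8% → the team plan
Organic: the Basic plan 93/173 = 53.8%, the team plan 43/67 = 64.2% → the team plan
Overall: the Basic plan 200/474 = 42.2%, the team plan 182/397 = 45.8% → the team plan
The team plan wins overall and in every signup group — no reversal.

No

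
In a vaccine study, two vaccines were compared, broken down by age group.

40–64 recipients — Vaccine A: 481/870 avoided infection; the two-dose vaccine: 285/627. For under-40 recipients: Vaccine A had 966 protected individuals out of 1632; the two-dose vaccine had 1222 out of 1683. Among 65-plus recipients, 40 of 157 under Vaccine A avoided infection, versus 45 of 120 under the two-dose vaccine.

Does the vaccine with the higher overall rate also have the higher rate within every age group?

No

40–64: Vaccine A 481/870 = 55.3%, the two-dose vaccine 285/627 = 45.5% → Vaccine A
Under-40: Vaccine A 966/1632 = 59.2%, the two-dose vaccine 1222/1683 = 72.6% → the two-dose vaccine
65-plus: Vaccine A 40/157 = 25.5%, the two-dose vaccine 45/120 = 37.5% → the two-dose vaccine
Overall: Vaccine A 1487/2659 = 55.9%, the two-dose vaccine 1552/2430 = 63.9% → the two-dose vaccine
Neither sweeps: Vaccine A wins 1 of 3 groups, the two-dose vaccine wins 2. The two-dose vaccine wins overall but not every group — no Simpson reversal.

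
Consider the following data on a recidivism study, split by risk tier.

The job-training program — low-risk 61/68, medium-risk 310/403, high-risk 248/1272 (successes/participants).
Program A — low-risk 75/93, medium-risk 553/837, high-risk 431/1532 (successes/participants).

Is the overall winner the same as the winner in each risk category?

No

Low-risk: the job-training program 61/68 = 89.7%, Program A 75/93 = 80.6% → the job-training program
Medium-risk: the job-training program 310/403 = 76.9%, Program A 553/837 = 66.1% → the job-training program
High-risk: the job-training program 248/1272 = 19.5%, Program A 431/1532 = 28.1% → Program A
Overall: the job-training program 619/1743 = 35.5%, Program A 1059/2462 = 43.0% → Program A
Neither sweeps: the job-training program wins 2 of 3 groups, Program A wins 1. Program A wins overall but not every group — no Simpson reversal.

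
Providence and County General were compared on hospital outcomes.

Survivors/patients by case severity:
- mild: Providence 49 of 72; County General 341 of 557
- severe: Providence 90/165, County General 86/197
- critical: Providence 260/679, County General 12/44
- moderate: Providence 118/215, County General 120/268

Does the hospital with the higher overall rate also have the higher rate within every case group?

Mild: Providence 49/72 = 68.1%, County General 341/557 = 61.2% → Providence
Severe: Providence 90/165 = 54.5%, County General 86/197 = 43.7% → Providence
Critical: Providence 260/679 = 38.3%, County General 12/44 = 27.3% → Providence
Moderate: Providence 118/215 = 54.9%, County General 120/268 = 44.8% → Providence
Overall: Providence 517/1131 = 45.7%, County General 559/1066 = 52.4% → County General
Providence wins each case group but County General wins overall — the comparison reverses. Providence's patients skew toward critical, which has a lower base rate.

No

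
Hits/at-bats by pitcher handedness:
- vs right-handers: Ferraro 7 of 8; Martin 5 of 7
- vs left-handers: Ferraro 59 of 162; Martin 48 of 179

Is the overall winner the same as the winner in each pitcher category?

Vs right-handers: Ferraro 7/8 = 87.5%, Martin 5/7 = 71.4% → Ferraro
Vs left-handers: Ferraro 59/162 = 36.4%, Martin 48/179 = 26.8% → Ferraro
Overall: Ferraro 66/170 = 38.8%, Martin 53/186 = 28.5% → Ferraro
Ferraro wins overall and in every pitcher group — no reversal.

Yes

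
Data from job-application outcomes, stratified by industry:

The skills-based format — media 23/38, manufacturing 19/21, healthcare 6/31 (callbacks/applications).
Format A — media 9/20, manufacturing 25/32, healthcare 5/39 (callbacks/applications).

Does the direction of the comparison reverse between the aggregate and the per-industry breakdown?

No

Media: the skills-based format 23/38 = 60.5%, Format A 9/20 = 45.0% → the skills-based format
Manufacturing: the skills-based format 19/21 = 90.5%, Format A 25/32 = 78.1% → the skills-based format
Healthcare: the skills-based format 6/31 = 19.4%, Format A 5/39 = 12.8% → the skills-based format
Overall: the skills-based format 48/90 = 53.3%, Format A 39/91 = 42.9% → the skills-based format
The skills-based format wins overall and in every industry group — no reversal.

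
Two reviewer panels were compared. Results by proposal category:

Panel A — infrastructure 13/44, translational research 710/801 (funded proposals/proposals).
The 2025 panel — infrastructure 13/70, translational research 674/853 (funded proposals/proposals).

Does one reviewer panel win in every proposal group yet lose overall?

Infrastructure: Panel A 13/44 = 29.5%, the 2025 panel 13/70 = 18.6% → Panel A
Translational research: Panel A 710/801 = 88.6%, the 2025 panel 674/853 = 79.0% → Panel A
Overall: Panel A 723/845 = 85.6%, the 2025 panel 687/923 = 74.4% → Panel A
Panel A wins overall and in every proposal group — no reversal.

No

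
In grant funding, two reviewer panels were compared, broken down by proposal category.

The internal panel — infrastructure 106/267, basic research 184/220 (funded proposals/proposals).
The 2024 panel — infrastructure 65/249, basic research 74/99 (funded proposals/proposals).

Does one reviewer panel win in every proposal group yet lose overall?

Infrastructure: the internal panel 106/267 = 39.7%, the 2024 panel 65/249 = 26.1% → the internal panel
Basic research: the internal panel 184/220 = 83.6%, the 2024 panel 74/99 = 74.7% → the internal panel
Overall: the internal panel 290/487 = 59.5%, the 2024 panel 139/348 = 39.9% → the internal panel
The internal panel wins overall and in every proposal group — no reversal.

No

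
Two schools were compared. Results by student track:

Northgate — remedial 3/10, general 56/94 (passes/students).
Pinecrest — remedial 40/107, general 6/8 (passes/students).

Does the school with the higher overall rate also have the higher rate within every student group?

Remedial: Northgate 3/10 = 30.0%, Pinecrest 40/107 = 37.4% → Pinecrest
General: Northgate 56/94 = 59.6%, Pinecrest 6/8 = 75.0% → Pinecrest
Overall: Northgate 59/104 = 56.7%, Pinecrest 46/115 = 40.0% → Northgate
Pinecrest wins each student group but Northgate wins overall — the comparison reverses. Pinecrest's students skew toward remedial, which has a lower base rate.

No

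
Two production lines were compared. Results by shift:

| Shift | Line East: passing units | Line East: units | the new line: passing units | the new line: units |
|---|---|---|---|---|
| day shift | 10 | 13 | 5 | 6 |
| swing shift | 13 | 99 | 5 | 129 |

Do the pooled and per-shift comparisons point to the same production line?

No

Day shift: Line East 10/13 = 76.9%, the new line 5/6 = 83.3% → the new line
Swing shift: Line East 13/99 = 13.1%, the new line 5/129 = 3.9% → Line East
Overall: Line East 23/112 = 20.5%, the new line 10/135 = 7.4% → Line East
Neither sweeps: Line East wins 1 of 2 groups, the new line wins 1. Line East wins overall but not every group — no Simpson reversal.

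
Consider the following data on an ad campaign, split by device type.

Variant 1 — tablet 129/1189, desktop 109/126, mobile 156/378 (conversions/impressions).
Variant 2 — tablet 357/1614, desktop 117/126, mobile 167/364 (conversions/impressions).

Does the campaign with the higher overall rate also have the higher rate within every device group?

Tablet: Variant 1 129/1189 = 10.8%, Variant 2 357/1614 = 22.1% → Variant 2
Desktop: Variant 1 109/126 = 86.5%, Variant 2 117/126 = 92.9% → Variant 2
Mobile: Variant 1 156/378 = 41.3%, Variant 2 167/364 = 45.9% → Variant 2
Overall: Variant 1 394/1693 = 23.3%, Variant 2 641/2104 = 30.5% → Variant 2
Variant 2 wins overall and in every device group — no reversal.

Yes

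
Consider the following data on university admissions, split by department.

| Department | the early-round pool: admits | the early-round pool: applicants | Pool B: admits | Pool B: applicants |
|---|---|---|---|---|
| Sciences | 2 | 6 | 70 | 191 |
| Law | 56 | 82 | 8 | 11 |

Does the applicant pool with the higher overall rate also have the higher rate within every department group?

No

Sciences: the early-round pool 2/6 = 33.3%, Pool B 70/191 = 36.6% → Pool B
Law: the early-round pool 56/82 = 68.3%, Pool B 8/11 = 72.7% → Pool B
Overall: the early-round pool 58/88 = 65.9%, Pool B 78/202 = 38.6% → the early-round pool
Pool B wins each department group but the early-round pool wins overall — the comparison reverses. Pool B's applicants skew toward Sciences, which has a lower base rate.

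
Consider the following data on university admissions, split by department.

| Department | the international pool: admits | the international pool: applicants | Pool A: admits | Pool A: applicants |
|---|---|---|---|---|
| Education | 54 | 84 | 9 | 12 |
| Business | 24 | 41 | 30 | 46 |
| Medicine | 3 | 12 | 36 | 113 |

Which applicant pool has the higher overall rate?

Education: the international pool 54/84 = 64.3%, Pool A 9/12 = 75.0% → Pool A
Business: the international pool 24/41 = 58.5%, Pool A 30/46 = 65.2% → Pool A
Medicine: the international pool 3/12 = 25.0%, Pool A 36/113 = 31.9% → Pool A
Overall: the international pool 81/137 = 59.1%, Pool A 75/171 = 43.9% → the international pool
(Pool A wins every department group but the international pool wins overall — Pool A's applicants skew toward the low-rate Medicine group.)

the international pool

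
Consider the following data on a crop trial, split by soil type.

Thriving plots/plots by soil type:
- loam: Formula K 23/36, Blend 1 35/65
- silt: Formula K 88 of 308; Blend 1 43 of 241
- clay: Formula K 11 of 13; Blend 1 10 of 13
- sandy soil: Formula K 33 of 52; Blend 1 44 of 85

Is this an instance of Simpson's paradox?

No

Loam: Formula K 23/36 = 63.9%, Blend 1 35/65 = 53.8% → Formula K
Silt: Formula K 88/308 = 28.6%, Blend 1 43/241 = 17.8% → Formula K
Clay: Formula K 11/13 = 84.6%, Blend 1 10/13 = 76.9% → Formula K
Sandy soil: Formula K 33/52 = 63.5%, Blend 1 44/85 = 51.8% → Formula K
Overall: Formula K 155/409 = 37.9%, Blend 1 132/404 = 32.7% → Formula K
Formula K wins overall and in every soil group — no reversal.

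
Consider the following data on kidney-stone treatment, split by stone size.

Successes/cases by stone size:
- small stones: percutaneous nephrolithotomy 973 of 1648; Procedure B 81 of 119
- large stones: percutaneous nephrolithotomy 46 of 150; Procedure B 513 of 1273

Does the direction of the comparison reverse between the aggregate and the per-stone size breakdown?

Yes

Small stones: percutaneous nephrolithotomy 973/1648 = 59.0%, Procedure B 81/119 = 68.1% → Procedure B
Large stones: percutaneous nephrolithotomy 46/150 = 30.7%, Procedure B 513/1273 = 40.3% → Procedure B
Overall: percutaneous nephrolithotomy 1019/1798 = 56.7%, Procedure B 594/1392 = 42.7% → percutaneous nephrolithotomy
Procedure B wins each stone group but percutaneous nephrolithotomy wins overall — the comparison reverses. Procedure B's cases skew toward large stones, which has a lower base rate.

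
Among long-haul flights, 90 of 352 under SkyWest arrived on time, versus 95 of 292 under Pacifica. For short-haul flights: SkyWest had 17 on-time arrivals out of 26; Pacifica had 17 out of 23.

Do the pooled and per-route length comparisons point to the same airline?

Yes

Long-haul: SkyWest 90/352 = 25.6%, Pacifica 95/292 = 32.5% → Pacifica
Short-haul: SkyWest 17/26 = 65.4%, Pacifica 17/23 = 73.9% → Pacifica
Overall: SkyWest 107/378 = 28.3%, Pacifica 112/315 = 35.6% → Pacifica
Pacifica wins overall and in every route group — no reversal.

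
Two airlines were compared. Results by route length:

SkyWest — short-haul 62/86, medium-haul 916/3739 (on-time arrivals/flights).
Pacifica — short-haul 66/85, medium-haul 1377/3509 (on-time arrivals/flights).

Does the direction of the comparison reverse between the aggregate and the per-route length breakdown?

Short-haul: SkyWest 62/86 = 72.1%, Pacifica 66/85 = 77.6% → Pacifica
Medium-haul: SkyWest 916/3739 = 24.5%, Pacifica 1377/3509 = 39.2% → Pacifica
Overall: SkyWest 978/3825 = 25.6%, Pacifica 1443/3594 = 40.2% → Pacifica
Pacifica wins overall and in every route group — no reversal.

No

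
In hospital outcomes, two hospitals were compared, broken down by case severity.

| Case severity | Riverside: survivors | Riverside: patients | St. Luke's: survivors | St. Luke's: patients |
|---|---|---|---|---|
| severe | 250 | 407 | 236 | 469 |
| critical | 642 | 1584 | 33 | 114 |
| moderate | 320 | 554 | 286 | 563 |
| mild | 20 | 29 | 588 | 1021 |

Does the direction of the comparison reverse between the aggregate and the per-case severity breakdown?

Severe: Riverside 250/407 = 61.4%, St. Luke's 236/469 = 50.3% → Riverside
Critical: Riverside 642/1584 = 40.5%, St. Luke's 33/114 = 28.9% → Riverside
Moderate: Riverside 320/554 = 57.8%, St. Luke's 286/563 = 50.8% → Riverside
Mild: Riverside 20/29 = 69.0%, St. Luke's 588/1021 = 57.6% → Riverside
Overall: Riverside 1232/2574 = 47.9%, St. Luke's 1143/2167 = 52.7% → St. Luke's
Riverside wins each case group but St. Luke's wins overall — the comparison reverses. Riverside's patients skew toward critical, which has a lower base rate.

Yes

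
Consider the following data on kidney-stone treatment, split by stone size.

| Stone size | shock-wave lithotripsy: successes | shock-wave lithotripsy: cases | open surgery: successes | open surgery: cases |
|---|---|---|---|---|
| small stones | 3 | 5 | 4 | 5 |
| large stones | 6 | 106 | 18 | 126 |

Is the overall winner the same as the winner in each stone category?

Small stones: shock-wave lithotripsy 3/5 = 60.0%, open surgery 4/5 = 80.0% → open surgery
Large stones: shock-wave lithotripsy 6/106 = 5.7%, open surgery 18/126 = 14.3% → open surgery
Overall: shock-wave lithotripsy 9/111 = 8.1%, open surgery 22/131 = 16.8% → open surgery
Open surgery wins overall and in every stone group — no reversal.

Yes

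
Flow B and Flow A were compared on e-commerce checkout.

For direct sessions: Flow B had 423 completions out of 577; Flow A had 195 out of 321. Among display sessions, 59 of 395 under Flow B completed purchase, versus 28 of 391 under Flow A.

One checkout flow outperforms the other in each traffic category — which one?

Direct: Flow B 423/577 = 73.3%, Flow A 195/321 = 60.7% → Flow B
Display: Flow B 59/395 = 14.9%, Flow A 28/391 = 7.2% → Flow B
Flow B has the higher rate in both groups.

Flow B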